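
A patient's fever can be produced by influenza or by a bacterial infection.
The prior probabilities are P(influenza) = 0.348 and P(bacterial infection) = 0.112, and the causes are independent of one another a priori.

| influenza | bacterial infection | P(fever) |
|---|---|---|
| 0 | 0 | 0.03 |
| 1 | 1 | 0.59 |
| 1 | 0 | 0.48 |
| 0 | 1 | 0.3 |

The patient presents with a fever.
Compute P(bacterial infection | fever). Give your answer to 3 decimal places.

P(fever) = 0.03×0.652×0.888 + 0.3×0.652×0.112 + 0.48×0.348×0.888 + 0.59×0.348×0.112 = 0.017369 + 0.021907 + 0.148332 + 0.022996 = 0.210604
Of this, 0.044903 comes from 0.021907 + 0.022996 (the bacterial infection=true cases).
Hence the posterior is 0.044903/0.210604 ≈ 0.213.

P(bacterial infection | fever) ≈ 0.213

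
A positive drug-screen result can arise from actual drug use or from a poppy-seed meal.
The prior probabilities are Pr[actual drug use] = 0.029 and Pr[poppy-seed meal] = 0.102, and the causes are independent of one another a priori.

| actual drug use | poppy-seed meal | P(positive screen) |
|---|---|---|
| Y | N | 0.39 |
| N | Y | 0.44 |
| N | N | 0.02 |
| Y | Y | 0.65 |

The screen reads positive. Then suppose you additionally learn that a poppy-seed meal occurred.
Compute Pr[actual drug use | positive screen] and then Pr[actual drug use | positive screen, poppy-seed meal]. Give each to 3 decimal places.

Pr[actual drug use | positive screen] ≈ 0.165; Pr[actual drug use | positive screen, poppy-seed meal] ≈ 0.042

Sum P(positive screen|·) weighted by the priors over the 4 (actual drug use, poppy-seed meal) configurations:
  P(positive screen) = 0.02·0.971·0.898 + 0.44·0.971·0.102 + 0.39·0.029·0.898 + 0.65·0.029·0.102
        = 0.017439 + 0.043578 + 0.010156 + 0.001923 = 0.073096
The terms with actual drug use present sum to 0.012079, so
  P(actual drug use | positive screen) = 0.012079 / 0.073096 ≈ 0.165

Now condition on the additional information:
Numerator (weight on configurations with actual drug use): 0.65·0.029 = 0.018850
Denominator P(positive screen | poppy-seed meal): 0.44·0.971 + 0.65·0.029 = 0.446090
P(actual drug use | positive screen, poppy-seed meal) = 0.018850/0.446090 ≈ 0.042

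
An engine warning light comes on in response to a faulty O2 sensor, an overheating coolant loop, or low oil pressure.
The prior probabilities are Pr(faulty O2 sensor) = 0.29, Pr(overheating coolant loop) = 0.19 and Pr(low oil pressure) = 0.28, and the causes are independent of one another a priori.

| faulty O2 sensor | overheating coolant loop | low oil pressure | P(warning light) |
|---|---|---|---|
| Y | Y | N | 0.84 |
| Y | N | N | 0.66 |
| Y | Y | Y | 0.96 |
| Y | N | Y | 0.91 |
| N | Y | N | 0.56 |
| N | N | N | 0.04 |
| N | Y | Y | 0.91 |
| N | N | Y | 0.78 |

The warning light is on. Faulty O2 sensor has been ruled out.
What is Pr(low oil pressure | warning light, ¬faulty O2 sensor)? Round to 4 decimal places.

Pr(low oil pressure | warning light, ¬faulty O2 sensor) ≈ 0.6927

Numerator (weight on configurations with low oil pressure): 0.176904 + 0.048412 = 0.225316
Denominator P(warning light | ¬faulty O2 sensor): 0.04·0.81·0.72 + 0.78·0.81·0.28 + 0.56·0.19·0.72 + 0.91·0.19·0.28 = 0.325252
Posterior = 0.225316 / 0.325252 ≈ 0.6927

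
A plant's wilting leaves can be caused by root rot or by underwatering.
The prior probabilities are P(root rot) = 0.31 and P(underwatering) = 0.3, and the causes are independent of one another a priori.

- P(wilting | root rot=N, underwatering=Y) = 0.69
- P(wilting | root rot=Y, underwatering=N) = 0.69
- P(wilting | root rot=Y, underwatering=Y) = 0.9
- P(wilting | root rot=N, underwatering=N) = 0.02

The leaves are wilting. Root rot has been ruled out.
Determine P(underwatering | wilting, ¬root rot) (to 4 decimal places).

P(underwatering | wilting, ¬root rot) ≈ 0.9367

By total probability over both values of underwatering:
  P(wilting | ¬root rot) = 0.02×0.7 + 0.69×0.3
        = 0.014000 + 0.207000 = 0.221000
The terms with underwatering present sum to 0.207000, so
  P(underwatering | wilting, ¬root rot) = 0.207000 / 0.221000 ≈ 0.9367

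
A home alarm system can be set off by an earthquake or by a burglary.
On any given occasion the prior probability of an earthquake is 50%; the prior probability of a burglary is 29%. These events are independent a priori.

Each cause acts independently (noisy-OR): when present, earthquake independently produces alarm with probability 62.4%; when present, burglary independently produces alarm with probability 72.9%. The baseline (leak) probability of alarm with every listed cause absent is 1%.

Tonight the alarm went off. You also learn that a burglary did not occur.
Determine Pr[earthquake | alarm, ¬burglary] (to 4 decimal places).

Pr[earthquake | alarm, ¬burglary] ≈ 0.9843

Under noisy-OR, P(alarm | causes) = 1 − (1−0.01)·∏(1−qᵢ) over the active causes.
Numerator (weight on configurations with earthquake): 0.62776×0.5 = 0.313880
The normalizing constant is 0.01×0.5 + 0.62776×0.5 = 0.318880
P(earthquake | alarm, ¬burglary) = 0.313880/0.318880 ≈ 0.9843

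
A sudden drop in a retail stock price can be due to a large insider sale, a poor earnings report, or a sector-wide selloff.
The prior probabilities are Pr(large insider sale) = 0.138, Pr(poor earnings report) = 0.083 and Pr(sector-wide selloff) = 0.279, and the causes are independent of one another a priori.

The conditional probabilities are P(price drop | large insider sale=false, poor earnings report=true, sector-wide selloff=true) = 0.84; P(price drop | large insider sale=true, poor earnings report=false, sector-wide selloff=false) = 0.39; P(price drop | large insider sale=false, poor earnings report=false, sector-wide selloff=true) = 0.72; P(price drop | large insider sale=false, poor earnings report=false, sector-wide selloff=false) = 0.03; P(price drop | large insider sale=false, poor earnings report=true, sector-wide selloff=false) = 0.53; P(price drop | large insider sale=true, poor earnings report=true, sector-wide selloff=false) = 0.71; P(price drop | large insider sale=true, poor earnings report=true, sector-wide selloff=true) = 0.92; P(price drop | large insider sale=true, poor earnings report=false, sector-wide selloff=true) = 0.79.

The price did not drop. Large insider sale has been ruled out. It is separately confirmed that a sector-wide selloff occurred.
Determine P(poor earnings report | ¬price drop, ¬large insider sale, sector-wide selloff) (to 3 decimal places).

Sum P(¬price drop|·) weighted by the priors over both values of poor earnings report:
  P(¬price drop | ¬large insider sale, sector-wide selloff) = 0.28*0.917 + 0.16*0.083
        = 0.256760 + 0.013280 = 0.270040
The terms with poor earnings report present sum to 0.013280, so
  P(poor earnings report | ¬price drop, ¬large insider sale, sector-wide selloff) = 0.013280 / 0.270040 ≈ 0.049

P(poor earnings report | ¬price drop, ¬large insider sale, sector-wide selloff) ≈ 0.049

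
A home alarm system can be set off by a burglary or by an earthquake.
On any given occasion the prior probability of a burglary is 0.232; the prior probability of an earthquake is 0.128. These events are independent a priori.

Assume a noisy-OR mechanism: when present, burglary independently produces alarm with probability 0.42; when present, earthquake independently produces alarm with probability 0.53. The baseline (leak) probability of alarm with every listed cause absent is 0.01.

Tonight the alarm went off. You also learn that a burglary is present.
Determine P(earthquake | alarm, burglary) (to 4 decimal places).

Under noisy-OR, P(alarm | causes) = 1 − (1−0.01)·∏(1−qᵢ) over the active causes.
Sum P(alarm|·) weighted by the priors over both values of earthquake:
  P(alarm | burglary) = 0.4258*0.872 + 0.730126*0.128
        = 0.371298 + 0.093456 = 0.464754
The terms with earthquake present sum to 0.093456, so
  P(earthquake | alarm, burglary) = 0.093456 / 0.464754 ≈ 0.2011

P(earthquake | alarm, burglary) ≈ 0.2011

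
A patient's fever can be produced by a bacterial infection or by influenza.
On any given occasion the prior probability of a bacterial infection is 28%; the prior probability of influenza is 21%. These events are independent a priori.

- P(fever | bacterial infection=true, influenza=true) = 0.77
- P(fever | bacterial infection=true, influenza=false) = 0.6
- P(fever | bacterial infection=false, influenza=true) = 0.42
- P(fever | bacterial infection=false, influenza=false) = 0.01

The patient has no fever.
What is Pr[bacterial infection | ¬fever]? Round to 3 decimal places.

Enumerate the 4 (bacterial infection, influenza) configurations and weight by the priors:
  P(¬fever) = 0.99*0.72*0.79 + 0.58*0.72*0.21 + 0.4*0.28*0.79 + 0.23*0.28*0.21
        = 0.563112 + 0.087696 + 0.088480 + 0.013524 = 0.752812
Configurations with bacterial infection contribute 0.102004, so
  P(bacterial infection | ¬fever) = 0.102004 / 0.752812 ≈ 0.135

Pr[bacterial infection | ¬fever] ≈ 0.135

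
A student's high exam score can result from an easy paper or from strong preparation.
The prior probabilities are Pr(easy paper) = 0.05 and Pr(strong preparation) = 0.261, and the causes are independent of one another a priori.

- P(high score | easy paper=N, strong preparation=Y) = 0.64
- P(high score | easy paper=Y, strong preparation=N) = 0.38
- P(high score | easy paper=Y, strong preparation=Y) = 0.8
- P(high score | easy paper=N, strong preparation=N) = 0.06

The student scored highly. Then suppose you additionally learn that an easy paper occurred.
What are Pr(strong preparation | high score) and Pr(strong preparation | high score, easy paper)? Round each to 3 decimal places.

Pr(strong preparation | high score) ≈ 0.751; Pr(strong preparation | high score, easy paper) ≈ 0.426

For the numerator, keep only strong preparation=true terms: 0.158688 + 0.010440 = 0.169128
The normalizing constant is 0.06*0.95*0.739 + 0.64*0.95*0.261 + 0.38*0.05*0.739 + 0.8*0.05*0.261 = 0.225292
Posterior = 0.169128 / 0.225292 ≈ 0.751

Now condition on the additional information:
P(high score | easy paper) = 0.38×0.739 + 0.8×0.261 = 0.280820 + 0.208800 = 0.489620
Restricting to configurations with strong preparation present: 0.8×0.261 = 0.208800.
So P(strong preparation | high score, easy paper) = 0.208800/0.489620 ≈ 0.426.
This is intercausal reasoning (explaining away): once easy paper accounts for the high score, strong preparation becomes less likely.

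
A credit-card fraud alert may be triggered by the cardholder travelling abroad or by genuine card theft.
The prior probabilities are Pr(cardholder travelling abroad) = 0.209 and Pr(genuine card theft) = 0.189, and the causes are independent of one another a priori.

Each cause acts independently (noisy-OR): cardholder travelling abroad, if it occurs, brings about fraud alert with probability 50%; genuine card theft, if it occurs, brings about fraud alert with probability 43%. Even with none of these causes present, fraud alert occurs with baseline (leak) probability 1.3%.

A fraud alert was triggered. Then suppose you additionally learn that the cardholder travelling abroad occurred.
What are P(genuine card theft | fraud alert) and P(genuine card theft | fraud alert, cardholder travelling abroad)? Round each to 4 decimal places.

P(genuine card theft | fraud alert) ≈ 0.4989; P(genuine card theft | fraud alert, cardholder travelling abroad) ≈ 0.2485

Under noisy-OR, P(fraud alert | causes) = 1 − (1−0.013)·∏(1−qᵢ) over the active causes.
P(fraud alert) = 0.013×0.791×0.811 + 0.43741×0.791×0.189 + 0.5065×0.209×0.811 + 0.718705×0.209×0.189 = 0.008340 + 0.065392 + 0.085851 + 0.028390 = 0.187973
Restricting to configurations with genuine card theft present: 0.065392 + 0.028390 = 0.093782.
P(genuine card theft | fraud alert) = 0.093782 / 0.187973 ≈ 0.4989

Now condition on the additional information:
Sum P(fraud alert|·) weighted by the priors over both values of genuine card theft:
  P(fraud alert | cardholder travelling abroad) = 0.5065×0.811 + 0.718705×0.189
        = 0.410772 + 0.135835 = 0.546607
Configurations with genuine card theft contribute 0.135835, so
  P(genuine card theft | fraud alert, cardholder travelling abroad) = 0.135835 / 0.546607 ≈ 0.2485
Conditioning on cardholder travelling abroad lowers the posterior on genuine card theft: the classic explaining-away effect in a common-effect structure.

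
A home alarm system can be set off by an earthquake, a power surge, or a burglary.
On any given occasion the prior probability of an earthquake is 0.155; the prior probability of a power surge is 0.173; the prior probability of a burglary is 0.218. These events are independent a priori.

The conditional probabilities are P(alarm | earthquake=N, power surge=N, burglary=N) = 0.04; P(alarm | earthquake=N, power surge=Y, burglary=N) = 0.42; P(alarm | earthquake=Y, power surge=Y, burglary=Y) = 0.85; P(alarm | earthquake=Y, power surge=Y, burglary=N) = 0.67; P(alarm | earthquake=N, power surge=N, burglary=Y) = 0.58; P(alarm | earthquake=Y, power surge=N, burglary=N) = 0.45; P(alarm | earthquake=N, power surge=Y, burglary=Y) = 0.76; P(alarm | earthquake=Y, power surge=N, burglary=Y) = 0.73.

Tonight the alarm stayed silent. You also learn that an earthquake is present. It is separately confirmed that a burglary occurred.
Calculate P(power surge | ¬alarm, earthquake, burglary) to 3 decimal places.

P(power surge | ¬alarm, earthquake, burglary) ≈ 0.104

Sum P(¬alarm|·) weighted by the priors over both values of power surge:
  P(¬alarm | earthquake, burglary) = 0.27·0.827 + 0.15·0.173
        = 0.223290 + 0.025950 = 0.249240
Keeping only the power surge-present terms gives 0.025950, so
  P(power surge | ¬alarm, earthquake, burglary) = 0.025950 / 0.249240 ≈ 0.104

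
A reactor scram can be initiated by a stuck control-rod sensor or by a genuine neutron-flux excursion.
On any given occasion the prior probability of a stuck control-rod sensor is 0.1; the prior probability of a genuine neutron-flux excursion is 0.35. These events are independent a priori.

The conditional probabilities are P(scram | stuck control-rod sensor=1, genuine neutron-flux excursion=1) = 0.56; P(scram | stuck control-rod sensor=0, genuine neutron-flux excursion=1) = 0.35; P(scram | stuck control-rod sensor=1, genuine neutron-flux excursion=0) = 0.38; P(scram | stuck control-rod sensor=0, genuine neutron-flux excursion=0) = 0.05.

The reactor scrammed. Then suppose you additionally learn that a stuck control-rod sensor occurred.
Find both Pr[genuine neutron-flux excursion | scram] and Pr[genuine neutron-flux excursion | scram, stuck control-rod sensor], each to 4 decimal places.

Weight on genuine neutron-flux excursion=true, given the evidence: 0.110250 + 0.019600 = 0.129850
The normalizing constant is 0.05×0.9×0.65 + 0.35×0.9×0.35 + 0.38×0.1×0.65 + 0.56×0.1×0.35 = 0.183800
Posterior = 0.129850 / 0.183800 ≈ 0.7065

Now also conditioning on stuck control-rod sensor=true:
P(scram | stuck control-rod sensor) = 0.38·0.65 + 0.56·0.35 = 0.247000 + 0.196000 = 0.443000
Of this, 0.196000 comes from 0.56·0.35 (the genuine neutron-flux excursion=true cases).
P(genuine neutron-flux excursion | scram, stuck control-rod sensor) = 0.196000 / 0.443000 ≈ 0.4424
Conditioning on stuck control-rod sensor lowers the posterior on genuine neutron-flux excursion: the classic explaining-away effect in a common-effect structure.

Pr[genuine neutron-flux excursion | scram] ≈ 0.7065; Pr[genuine neutron-flux excursion | scram, stuck control-rod sensor] ≈ 0.4424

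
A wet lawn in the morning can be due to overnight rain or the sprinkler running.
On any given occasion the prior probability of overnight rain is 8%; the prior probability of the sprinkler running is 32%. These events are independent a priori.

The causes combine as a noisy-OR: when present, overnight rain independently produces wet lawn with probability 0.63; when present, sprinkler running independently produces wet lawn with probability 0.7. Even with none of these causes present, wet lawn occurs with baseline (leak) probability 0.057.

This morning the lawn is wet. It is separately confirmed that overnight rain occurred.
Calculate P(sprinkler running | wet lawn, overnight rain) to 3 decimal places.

Under noisy-OR, P(wet lawn | causes) = 1 − (1−0.057)·∏(1−qᵢ) over the active causes.
Sum P(wet lawn|·) weighted by the priors over both values of sprinkler running:
  P(wet lawn | overnight rain) = 0.65109·0.68 + 0.895327·0.32
        = 0.442741 + 0.286505 = 0.729246
Keeping only the sprinkler running-present terms gives 0.286505, so
  P(sprinkler running | wet lawn, overnight rain) = 0.286505 / 0.729246 ≈ 0.393

P(sprinkler running | wet lawn, overnight rain) ≈ 0.393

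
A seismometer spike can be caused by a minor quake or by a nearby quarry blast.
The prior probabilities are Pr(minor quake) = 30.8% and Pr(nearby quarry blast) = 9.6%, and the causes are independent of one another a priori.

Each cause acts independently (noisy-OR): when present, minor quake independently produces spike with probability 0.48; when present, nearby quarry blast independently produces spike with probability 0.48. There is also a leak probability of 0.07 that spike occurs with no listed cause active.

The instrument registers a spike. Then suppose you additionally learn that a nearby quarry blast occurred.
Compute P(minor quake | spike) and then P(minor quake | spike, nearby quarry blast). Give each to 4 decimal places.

Under noisy-OR, P(spike | causes) = 1 − (1−0.07)·∏(1−qᵢ) over the active causes.
By total probability over the 4 (minor quake, nearby quarry blast) configurations:
  P(spike) = 0.07*0.692*0.904 + 0.5164*0.692*0.096 + 0.5164*0.308*0.904 + 0.748528*0.308*0.096
        = 0.043790 + 0.034305 + 0.143782 + 0.022132 = 0.244009
The terms with minor quake present sum to 0.165914, so
  P(minor quake | spike) = 0.165914 / 0.244009 ≈ 0.6800

With the extra evidence:
Sum P(spike|·) weighted by the priors over both values of minor quake:
  P(spike | nearby quarry blast) = 0.5164×0.692 + 0.748528×0.308
        = 0.357349 + 0.230547 = 0.587896
Keeping only the minor quake-present terms gives 0.230547, so
  P(minor quake | spike, nearby quarry blast) = 0.230547 / 0.587896 ≈ 0.3922

P(minor quake | spike) ≈ 0.6800; P(minor quake | spike, nearby quarry blast) ≈ 0.3922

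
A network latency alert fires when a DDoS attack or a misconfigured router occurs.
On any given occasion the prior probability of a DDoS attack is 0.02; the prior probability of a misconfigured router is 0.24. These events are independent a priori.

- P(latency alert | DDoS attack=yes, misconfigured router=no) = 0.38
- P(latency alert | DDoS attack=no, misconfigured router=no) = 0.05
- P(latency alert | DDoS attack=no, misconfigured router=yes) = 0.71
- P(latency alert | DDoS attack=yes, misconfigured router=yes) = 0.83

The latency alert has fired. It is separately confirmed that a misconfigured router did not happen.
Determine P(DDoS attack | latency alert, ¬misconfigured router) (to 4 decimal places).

P(DDoS attack | latency alert, ¬misconfigured router) ≈ 0.1343

P(latency alert | ¬misconfigured router) = 0.05*0.98 + 0.38*0.02 = 0.049000 + 0.007600 = 0.056600
Of this, 0.007600 comes from 0.38*0.02 (the DDoS attack=true cases).
Hence the posterior is 0.007600/0.056600 ≈ 0.1343.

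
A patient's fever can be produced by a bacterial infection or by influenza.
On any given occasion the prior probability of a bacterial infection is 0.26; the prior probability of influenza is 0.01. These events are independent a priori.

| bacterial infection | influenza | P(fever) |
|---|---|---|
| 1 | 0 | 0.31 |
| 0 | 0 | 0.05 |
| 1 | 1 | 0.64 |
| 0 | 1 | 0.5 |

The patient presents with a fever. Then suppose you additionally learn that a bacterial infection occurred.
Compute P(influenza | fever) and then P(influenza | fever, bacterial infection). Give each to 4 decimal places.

By total probability over the 4 (bacterial infection, influenza) configurations:
  P(fever) = 0.05×0.74×0.99 + 0.5×0.74×0.01 + 0.31×0.26×0.99 + 0.64×0.26×0.01
        = 0.036630 + 0.003700 + 0.079794 + 0.001664 = 0.121788
The terms with influenza present sum to 0.005364, so
  P(influenza | fever) = 0.005364 / 0.121788 ≈ 0.0440

With the extra evidence:
Sum P(fever|·) weighted by the priors over both values of influenza:
  P(fever | bacterial infection) = 0.31·0.99 + 0.64·0.01
        = 0.306900 + 0.006400 = 0.313300
The terms with influenza present sum to 0.006400, so
  P(influenza | fever, bacterial infection) = 0.006400 / 0.313300 ≈ 0.0204
This is intercausal reasoning (explaining away): once bacterial infection accounts for the fever, influenza becomes less likely.

P(influenza | fever) ≈ 0.0440; P(influenza | fever, bacterial infection) ≈ 0.0204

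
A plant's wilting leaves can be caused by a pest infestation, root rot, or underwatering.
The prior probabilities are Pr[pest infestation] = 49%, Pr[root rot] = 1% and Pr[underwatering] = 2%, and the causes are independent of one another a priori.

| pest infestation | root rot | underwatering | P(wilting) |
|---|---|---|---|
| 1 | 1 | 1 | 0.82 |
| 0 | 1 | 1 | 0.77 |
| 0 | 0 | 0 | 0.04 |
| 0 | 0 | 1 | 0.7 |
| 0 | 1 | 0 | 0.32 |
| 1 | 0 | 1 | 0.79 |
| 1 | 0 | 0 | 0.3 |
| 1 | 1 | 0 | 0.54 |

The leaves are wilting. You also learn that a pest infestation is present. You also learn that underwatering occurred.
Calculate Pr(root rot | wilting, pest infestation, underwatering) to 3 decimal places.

For the numerator, keep only root rot=true terms: 0.82·0.01 = 0.008200
Denominator P(wilting | pest infestation, underwatering): 0.79·0.99 + 0.82·0.01 = 0.790300
P(root rot | wilting, pest infestation, underwatering) = 0.008200/0.790300 ≈ 0.010

Pr(root rot | wilting, pest infestation, underwatering) ≈ 0.010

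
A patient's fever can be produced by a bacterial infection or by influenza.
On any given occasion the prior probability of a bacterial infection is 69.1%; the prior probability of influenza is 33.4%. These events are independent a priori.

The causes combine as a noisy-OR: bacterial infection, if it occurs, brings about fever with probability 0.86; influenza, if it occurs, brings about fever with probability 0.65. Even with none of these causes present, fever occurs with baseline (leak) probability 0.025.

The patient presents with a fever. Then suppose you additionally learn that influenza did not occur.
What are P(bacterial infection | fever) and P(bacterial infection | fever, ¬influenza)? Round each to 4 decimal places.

P(bacterial infection | fever) ≈ 0.8941; P(bacterial infection | fever, ¬influenza) ≈ 0.9872

Under noisy-OR, P(fever | causes) = 1 − (1−0.025)·∏(1−qᵢ) over the active causes.
By total probability over the 4 (bacterial infection, influenza) configurations:
  P(fever) = 0.025*0.309*0.666 + 0.65875*0.309*0.334 + 0.8635*0.691*0.666 + 0.952225*0.691*0.334
        = 0.005145 + 0.067987 + 0.397388 + 0.219768 = 0.690288
Configurations with bacterial infection contribute 0.617156, so
  P(bacterial infection | fever) = 0.617156 / 0.690288 ≈ 0.8941

With the extra evidence:
For the numerator, keep only bacterial infection=true terms: 0.8635×0.691 = 0.596679
Denominator P(fever | ¬influenza): 0.025×0.309 + 0.8635×0.691 = 0.604404
Posterior = 0.596679 / 0.604404 ≈ 0.9872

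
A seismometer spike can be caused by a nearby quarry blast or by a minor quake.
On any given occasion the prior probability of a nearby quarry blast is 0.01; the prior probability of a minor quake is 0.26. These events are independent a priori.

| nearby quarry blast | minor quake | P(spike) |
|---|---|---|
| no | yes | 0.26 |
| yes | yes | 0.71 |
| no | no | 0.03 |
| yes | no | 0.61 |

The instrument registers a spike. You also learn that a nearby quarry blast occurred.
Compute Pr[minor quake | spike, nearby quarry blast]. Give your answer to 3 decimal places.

Enumerate both values of minor quake and weight by the priors:
  P(spike | nearby quarry blast) = 0.61×0.74 + 0.71×0.26
        = 0.451400 + 0.184600 = 0.636000
Keeping only the minor quake-present terms gives 0.184600, so
  P(minor quake | spike, nearby quarry blast) = 0.184600 / 0.636000 ≈ 0.290

Pr[minor quake | spike, nearby quarry blast] ≈ 0.290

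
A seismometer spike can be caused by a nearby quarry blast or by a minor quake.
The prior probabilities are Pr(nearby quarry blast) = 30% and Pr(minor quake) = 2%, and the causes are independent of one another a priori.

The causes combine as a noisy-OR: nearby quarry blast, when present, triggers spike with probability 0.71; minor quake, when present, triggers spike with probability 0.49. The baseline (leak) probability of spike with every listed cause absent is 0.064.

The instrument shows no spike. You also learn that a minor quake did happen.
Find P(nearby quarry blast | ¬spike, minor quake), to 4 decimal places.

P(nearby quarry blast | ¬spike, minor quake) ≈ 0.1105

Under noisy-OR, P(spike | causes) = 1 − (1−0.064)·∏(1−qᵢ) over the active causes.
Weight on nearby quarry blast=true, given the evidence: 0.138434·0.3 = 0.041530
Normalizer over all consistent configurations: 0.47736·0.7 + 0.138434·0.3 = 0.375682
Posterior = 0.041530 / 0.375682 ≈ 0.1105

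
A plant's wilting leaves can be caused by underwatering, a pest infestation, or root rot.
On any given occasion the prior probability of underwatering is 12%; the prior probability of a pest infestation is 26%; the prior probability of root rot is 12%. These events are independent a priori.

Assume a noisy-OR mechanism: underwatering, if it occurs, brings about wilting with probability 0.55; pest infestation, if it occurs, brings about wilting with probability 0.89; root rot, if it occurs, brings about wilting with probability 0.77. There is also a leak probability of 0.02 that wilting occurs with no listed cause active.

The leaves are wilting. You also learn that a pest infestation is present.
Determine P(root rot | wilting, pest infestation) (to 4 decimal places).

P(root rot | wilting, pest infestation) ≈ 0.1290

Under noisy-OR, P(wilting | causes) = 1 − (1−0.02)·∏(1−qᵢ) over the active causes.
Enumerate the 4 (underwatering, root rot) configurations and weight by the priors:
  P(wilting | pest infestation) = 0.8922·0.88·0.88 + 0.975206·0.88·0.12 + 0.95149·0.12·0.88 + 0.988843·0.12·0.12
        = 0.690920 + 0.102982 + 0.100477 + 0.014239 = 0.908618
Configurations with root rot contribute 0.117221, so
  P(root rot | wilting, pest infestation) = 0.117221 / 0.908618 ≈ 0.1290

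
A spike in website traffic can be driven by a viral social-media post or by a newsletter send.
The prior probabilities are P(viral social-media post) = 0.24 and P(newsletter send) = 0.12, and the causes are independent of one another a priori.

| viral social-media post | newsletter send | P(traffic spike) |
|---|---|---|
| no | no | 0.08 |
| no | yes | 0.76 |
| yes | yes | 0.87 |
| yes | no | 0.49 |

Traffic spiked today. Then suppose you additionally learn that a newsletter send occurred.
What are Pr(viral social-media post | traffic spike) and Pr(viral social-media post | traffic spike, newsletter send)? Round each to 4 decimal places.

Pr(viral social-media post | traffic spike) ≈ 0.5114; Pr(viral social-media post | traffic spike, newsletter send) ≈ 0.2655

P(traffic spike) = 0.08×0.76×0.88 + 0.76×0.76×0.12 + 0.49×0.24×0.88 + 0.87×0.24×0.12 = 0.053504 + 0.069312 + 0.103488 + 0.025056 = 0.251360
The viral social-media post-present share is 0.103488 + 0.025056 = 0.128544.
P(viral social-media post | traffic spike) = 0.128544 / 0.251360 ≈ 0.5114

Now condition on the additional information:
By total probability over both values of viral social-media post:
  P(traffic spike | newsletter send) = 0.76×0.76 + 0.87×0.24
        = 0.577600 + 0.208800 = 0.786400
Keeping only the viral social-media post-present terms gives 0.208800, so
  P(viral social-media post | traffic spike, newsletter send) = 0.208800 / 0.786400 ≈ 0.2655
Conditioning on newsletter send lowers the posterior on viral social-media post: the classic explaining-away effect in a common-effect structure.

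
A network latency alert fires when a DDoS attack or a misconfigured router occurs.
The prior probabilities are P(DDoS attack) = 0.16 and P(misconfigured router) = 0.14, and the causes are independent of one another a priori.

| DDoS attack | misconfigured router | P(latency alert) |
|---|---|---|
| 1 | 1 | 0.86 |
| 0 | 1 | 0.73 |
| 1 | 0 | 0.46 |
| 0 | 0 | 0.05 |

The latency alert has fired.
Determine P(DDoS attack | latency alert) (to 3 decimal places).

Enumerate the 4 (DDoS attack, misconfigured router) configurations and weight by the priors:
  P(latency alert) = 0.05*0.84*0.86 + 0.73*0.84*0.14 + 0.46*0.16*0.86 + 0.86*0.16*0.14
        = 0.036120 + 0.085848 + 0.063296 + 0.019264 = 0.204528
The terms with DDoS attack present sum to 0.082560, so
  P(DDoS attack | latency alert) = 0.082560 / 0.204528 ≈ 0.404

P(DDoS attack | latency alert) ≈ 0.404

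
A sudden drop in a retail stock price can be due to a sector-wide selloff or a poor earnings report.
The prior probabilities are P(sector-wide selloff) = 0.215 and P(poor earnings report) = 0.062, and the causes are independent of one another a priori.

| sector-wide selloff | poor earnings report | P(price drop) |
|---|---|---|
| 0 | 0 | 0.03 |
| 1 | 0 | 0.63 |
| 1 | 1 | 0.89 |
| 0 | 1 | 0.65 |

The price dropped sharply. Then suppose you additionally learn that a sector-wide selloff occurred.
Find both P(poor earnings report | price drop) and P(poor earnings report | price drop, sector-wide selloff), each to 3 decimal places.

P(poor earnings report | price drop) ≈ 0.226; P(poor earnings report | price drop, sector-wide selloff) ≈ 0.085

P(price drop) = 0.03×0.785×0.938 + 0.65×0.785×0.062 + 0.63×0.215×0.938 + 0.89×0.215×0.062 = 0.022090 + 0.031636 + 0.127052 + 0.011864 = 0.192642
Of this, 0.043500 comes from 0.031636 + 0.011864 (the poor earnings report=true cases).
P(poor earnings report | price drop) = 0.043500 / 0.192642 ≈ 0.226

Now also conditioning on sector-wide selloff=true:
Weight on poor earnings report=true, given the evidence: 0.89·0.062 = 0.055180
Denominator P(price drop | sector-wide selloff): 0.63·0.938 + 0.89·0.062 = 0.646120
P(poor earnings report | price drop, sector-wide selloff) = 0.055180/0.646120 ≈ 0.085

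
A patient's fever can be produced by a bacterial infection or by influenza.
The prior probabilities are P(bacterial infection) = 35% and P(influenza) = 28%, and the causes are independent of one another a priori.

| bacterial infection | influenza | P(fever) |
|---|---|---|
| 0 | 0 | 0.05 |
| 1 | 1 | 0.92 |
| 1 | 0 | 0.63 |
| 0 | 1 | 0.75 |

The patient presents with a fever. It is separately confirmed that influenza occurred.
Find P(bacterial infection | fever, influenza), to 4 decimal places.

P(bacterial infection | fever, influenza) ≈ 0.3978

Weight on bacterial infection=true, given the evidence: 0.92*0.35 = 0.322000
Normalizer over all consistent configurations: 0.75*0.65 + 0.92*0.35 = 0.809500
P(bacterial infection | fever, influenza) = 0.322000/0.809500 ≈ 0.3978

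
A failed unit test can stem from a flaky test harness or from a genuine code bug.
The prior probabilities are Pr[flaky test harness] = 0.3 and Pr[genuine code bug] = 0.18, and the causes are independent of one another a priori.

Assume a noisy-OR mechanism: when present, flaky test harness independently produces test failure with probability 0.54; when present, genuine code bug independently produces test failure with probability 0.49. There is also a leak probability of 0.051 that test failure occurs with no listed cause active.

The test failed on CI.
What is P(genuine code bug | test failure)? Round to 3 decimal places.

P(genuine code bug | test failure) ≈ 0.389

Under noisy-OR, P(test failure | causes) = 1 − (1−0.051)·∏(1−qᵢ) over the active causes.
Enumerate the 4 (flaky test harness, genuine code bug) configurations and weight by the priors:
  P(test failure) = 0.051×0.7×0.82 + 0.51601×0.7×0.18 + 0.56346×0.3×0.82 + 0.777365×0.3×0.18
        = 0.029274 + 0.065017 + 0.138611 + 0.041978 = 0.274880
Keeping only the genuine code bug-present terms gives 0.106995, so
  P(genuine code bug | test failure) = 0.106995 / 0.274880 ≈ 0.389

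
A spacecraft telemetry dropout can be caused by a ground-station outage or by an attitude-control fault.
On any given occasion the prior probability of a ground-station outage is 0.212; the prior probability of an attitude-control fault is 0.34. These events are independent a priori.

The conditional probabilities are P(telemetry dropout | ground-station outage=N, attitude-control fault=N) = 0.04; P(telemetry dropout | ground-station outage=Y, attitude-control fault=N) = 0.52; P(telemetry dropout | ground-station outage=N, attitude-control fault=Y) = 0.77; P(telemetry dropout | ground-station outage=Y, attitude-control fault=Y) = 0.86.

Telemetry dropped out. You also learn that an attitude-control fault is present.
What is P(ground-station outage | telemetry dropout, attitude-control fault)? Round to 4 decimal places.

P(ground-station outage | telemetry dropout, attitude-control fault) ≈ 0.2311

P(telemetry dropout | attitude-control fault) = 0.77*0.788 + 0.86*0.212 = 0.606760 + 0.182320 = 0.789080
Restricting to configurations with ground-station outage present: 0.86*0.212 = 0.182320.
P(ground-station outage | telemetry dropout, attitude-control fault) = 0.182320 / 0.789080 ≈ 0.2311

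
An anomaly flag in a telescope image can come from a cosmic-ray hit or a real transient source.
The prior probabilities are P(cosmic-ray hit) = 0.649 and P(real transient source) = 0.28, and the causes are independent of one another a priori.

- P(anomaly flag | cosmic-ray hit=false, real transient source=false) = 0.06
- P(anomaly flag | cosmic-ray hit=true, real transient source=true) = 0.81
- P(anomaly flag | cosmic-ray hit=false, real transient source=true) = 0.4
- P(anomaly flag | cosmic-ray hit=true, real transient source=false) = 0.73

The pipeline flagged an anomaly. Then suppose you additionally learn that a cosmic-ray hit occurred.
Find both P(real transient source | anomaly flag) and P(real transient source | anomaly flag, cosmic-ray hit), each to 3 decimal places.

Weight on real transient source=true, given the evidence: 0.039312 + 0.147193 = 0.186505
The normalizing constant is 0.06×0.351×0.72 + 0.4×0.351×0.28 + 0.73×0.649×0.72 + 0.81×0.649×0.28 = 0.542782
P(real transient source | anomaly flag) = 0.186505/0.542782 ≈ 0.344

Now condition on the additional information:
P(anomaly flag | cosmic-ray hit) = 0.73×0.72 + 0.81×0.28 = 0.525600 + 0.226800 = 0.752400
Of this, 0.226800 comes from 0.81×0.28 (the real transient source=true cases).
P(real transient source | anomaly flag, cosmic-ray hit) = 0.226800 / 0.752400 ≈ 0.301

P(real transient source | anomaly flag) ≈ 0.344; P(real transient source | anomaly flag, cosmic-ray hit) ≈ 0.301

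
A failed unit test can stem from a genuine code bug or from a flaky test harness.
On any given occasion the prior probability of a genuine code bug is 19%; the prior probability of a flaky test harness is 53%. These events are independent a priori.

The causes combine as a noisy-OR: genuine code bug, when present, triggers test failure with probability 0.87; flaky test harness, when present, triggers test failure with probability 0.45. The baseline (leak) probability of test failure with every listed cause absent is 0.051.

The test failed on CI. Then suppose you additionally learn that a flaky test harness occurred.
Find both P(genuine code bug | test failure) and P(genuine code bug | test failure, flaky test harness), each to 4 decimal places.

Under noisy-OR, P(test failure | causes) = 1 − (1−0.051)·∏(1−qᵢ) over the active causes.
For the numerator, keep only genuine code bug=true terms: 0.078283 + 0.093867 = 0.172150
Denominator P(test failure): 0.051*0.81*0.47 + 0.47805*0.81*0.53 + 0.87663*0.19*0.47 + 0.932146*0.19*0.53 = 0.396793
P(genuine code bug | test failure) = 0.172150/0.396793 ≈ 0.4339

Now also conditioning on flaky test harness=true:
P(test failure | flaky test harness) = 0.47805×0.81 + 0.932146×0.19 = 0.387221 + 0.177108 = 0.564329
Of this, 0.177108 comes from 0.932146×0.19 (the genuine code bug=true cases).
P(genuine code bug | test failure, flaky test harness) = 0.177108 / 0.564329 ≈ 0.3138
Conditioning on flaky test harness lowers the posterior on genuine code bug: the classic explaining-away effect in a common-effect structure.

P(genuine code bug | test failure) ≈ 0.4339; P(genuine code bug | test failure, flaky test harness) ≈ 0.3138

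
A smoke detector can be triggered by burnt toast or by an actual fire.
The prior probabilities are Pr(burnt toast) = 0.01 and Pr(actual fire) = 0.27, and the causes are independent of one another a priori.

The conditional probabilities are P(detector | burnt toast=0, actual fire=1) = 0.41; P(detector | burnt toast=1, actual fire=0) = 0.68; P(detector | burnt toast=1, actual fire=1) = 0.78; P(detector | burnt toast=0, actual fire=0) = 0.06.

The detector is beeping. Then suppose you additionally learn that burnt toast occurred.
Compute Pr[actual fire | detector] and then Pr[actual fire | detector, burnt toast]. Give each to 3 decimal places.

Pr[actual fire | detector] ≈ 0.698; Pr[actual fire | detector, burnt toast] ≈ 0.298

Numerator (weight on configurations with actual fire): 0.109593 + 0.002106 = 0.111699
Normalizer over all consistent configurations: 0.06*0.99*0.73 + 0.41*0.99*0.27 + 0.68*0.01*0.73 + 0.78*0.01*0.27 = 0.160025
Posterior = 0.111699 / 0.160025 ≈ 0.698

With the extra evidence:
P(detector | burnt toast) = 0.68*0.73 + 0.78*0.27 = 0.496400 + 0.210600 = 0.707000
Of this, 0.210600 comes from 0.78*0.27 (the actual fire=true cases).
So P(actual fire | detector, burnt toast) = 0.210600/0.707000 ≈ 0.298.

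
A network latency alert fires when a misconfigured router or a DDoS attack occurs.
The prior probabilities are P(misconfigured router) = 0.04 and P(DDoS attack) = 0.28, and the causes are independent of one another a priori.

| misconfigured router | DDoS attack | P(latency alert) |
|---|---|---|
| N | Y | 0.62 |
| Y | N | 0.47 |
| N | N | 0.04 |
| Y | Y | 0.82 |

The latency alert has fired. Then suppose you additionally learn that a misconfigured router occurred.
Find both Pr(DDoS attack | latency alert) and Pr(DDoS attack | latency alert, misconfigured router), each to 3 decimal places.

By total probability over the 4 (misconfigured router, DDoS attack) configurations:
  P(latency alert) = 0.04*0.96*0.72 + 0.62*0.96*0.28 + 0.47*0.04*0.72 + 0.82*0.04*0.28
        = 0.027648 + 0.166656 + 0.013536 + 0.009184 = 0.217024
Configurations with DDoS attack contribute 0.175840, so
  P(DDoS attack | latency alert) = 0.175840 / 0.217024 ≈ 0.810

Now condition on the additional information:
Enumerate both values of DDoS attack and weight by the priors:
  P(latency alert | misconfigured router) = 0.47·0.72 + 0.82·0.28
        = 0.338400 + 0.229600 = 0.568000
Keeping only the DDoS attack-present terms gives 0.229600, so
  P(DDoS attack | latency alert, misconfigured router) = 0.229600 / 0.568000 ≈ 0.404
The drop from 0.810 to 0.404 is the explaining-away (discounting) effect.

Pr(DDoS attack | latency alert) ≈ 0.810; Pr(DDoS attack | latency alert, misconfigured router) ≈ 0.404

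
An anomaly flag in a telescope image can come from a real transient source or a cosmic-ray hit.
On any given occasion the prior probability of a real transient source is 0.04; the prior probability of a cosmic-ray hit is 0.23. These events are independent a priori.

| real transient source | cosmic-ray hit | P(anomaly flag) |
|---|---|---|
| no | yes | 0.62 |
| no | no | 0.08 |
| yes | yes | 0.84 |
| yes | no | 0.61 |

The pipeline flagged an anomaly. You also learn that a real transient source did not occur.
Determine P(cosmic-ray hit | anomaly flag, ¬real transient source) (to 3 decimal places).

By total probability over both values of cosmic-ray hit:
  P(anomaly flag | ¬real transient source) = 0.08×0.77 + 0.62×0.23
        = 0.061600 + 0.142600 = 0.204200
Configurations with cosmic-ray hit contribute 0.142600, so
  P(cosmic-ray hit | anomaly flag, ¬real transient source) = 0.142600 / 0.204200 ≈ 0.698

P(cosmic-ray hit | anomaly flag, ¬real transient source) ≈ 0.698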